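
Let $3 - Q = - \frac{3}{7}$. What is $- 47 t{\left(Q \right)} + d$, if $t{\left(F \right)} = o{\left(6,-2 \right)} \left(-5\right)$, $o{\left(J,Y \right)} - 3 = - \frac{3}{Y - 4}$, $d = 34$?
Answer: $\frac{1713}{2} \approx 856.5$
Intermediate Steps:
$Q = \frac{24}{7}$ ($Q = 3 - - \frac{3}{7} = 3 + \frac{3}{7} = \frac{24}{7} \approx 3.4286$)
$o{\left(J,Y \right)} = 3 - \frac{3}{-4 + Y}$ ($o{\left(J,Y \right)} = 3 - \frac{3}{Y - 4} = 3 - \frac{3}{-4 + Y}$)
$t{\left(F \right)} = - \frac{35}{2}$ ($t{\left(F \right)} = \frac{3 \left(-5 - 2\right)}{-4 - 2} \left(-5\right) = 3 \frac{1}{-6} \left(-7\right) \left(-5\right) = 3 \left(- \frac{1}{6}\right) \left(-7\right) \left(-5\right) = \frac{7}{2} \left(-5\right) = - \frac{35}{2}$)
$- 47 t{\left(Q \right)} + d = \left(-47\right) \left(- \frac{35}{2}\right) + 34 = \frac{1645}{2} + 34 = \frac{1713}{2}$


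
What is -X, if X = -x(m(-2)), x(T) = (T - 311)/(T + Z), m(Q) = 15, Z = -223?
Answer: 37/26 ≈ 1.4231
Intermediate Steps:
x(T) = (-311 + T)/(-223 + T) (x(T) = (T - 311)/(T - 223) = (-311 + T)/(-223 + T))
X = -37/26 (X = -(-311 + 15)/(-223 + 15) = -(-296)/(-208) = -(-1)*(-296)/208 = -1*37/26 = -37/26 ≈ -1.4231)
-X = -1*(-37/26) = 37/26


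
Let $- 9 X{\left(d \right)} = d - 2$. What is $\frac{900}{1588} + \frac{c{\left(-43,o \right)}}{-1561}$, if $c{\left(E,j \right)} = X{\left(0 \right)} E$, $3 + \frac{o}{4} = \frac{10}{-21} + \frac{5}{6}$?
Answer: $\frac{3195167}{5577453} \approx 0.57287$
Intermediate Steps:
$o = - \frac{74}{7}$ ($o = -12 + 4 \left(\frac{10}{-21} + \frac{5}{6}\right) = -12 + 4 \left(10 \left(- \frac{1}{21}\right) + 5 \cdot \frac{1}{6}\right) = -12 + 4 \left(- \frac{10}{21} + \frac{5}{6}\right) = -12 + 4 \cdot \frac{5}{14} = -12 + \frac{10}{7} = - \frac{74}{7} \approx -10.571$)
$X{\left(d \right)} = \frac{2}{9} - \frac{d}{9}$ ($X{\left(d \right)} = - \frac{d - 2}{9} = - \frac{-2 + d}{9} = \frac{2}{9} - \frac{d}{9}$)
$c{\left(E,j \right)} = \frac{2 E}{9}$ ($c{\left(E,j \right)} = \left(\frac{2}{9} - 0\right) E = \left(\frac{2}{9} + 0\right) E = \frac{2 E}{9}$)
$\frac{900}{1588} + \frac{c{\left(-43,o \right)}}{-1561} = \frac{900}{1588} + \frac{\frac{2}{9} \left(-43\right)}{-1561} = 900 \cdot \frac{1}{1588} - - \frac{86}{14049} = \frac{225}{397} + \frac{86}{14049} = \frac{3195167}{5577453}$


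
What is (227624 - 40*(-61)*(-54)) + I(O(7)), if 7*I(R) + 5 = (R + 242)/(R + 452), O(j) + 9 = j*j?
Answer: 55025573/574 ≈ 95863.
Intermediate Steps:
O(j) = -9 + j² (O(j) = -9 + j*j = -9 + j²)
I(R) = -5/7 + (242 + R)/(7*(452 + R)) (I(R) = -5/7 + ((R + 242)/(R + 452))/7 = -5/7 + ((242 + R)/(452 + R))/7 = -5/7 + (242 + R)/(7*(452 + R)))
(227624 - 40*(-61)*(-54)) + I(O(7)) = (227624 - 40*(-61)*(-54)) + 2*(-1009 - 2*(-9 + 7²))/(7*(452 + (-9 + 7²))) = (227624 + 2440*(-54)) + 2*(-1009 - 2*(-9 + 49))/(7*(452 + (-9 + 49))) = (227624 - 131760) + 2*(-1009 - 2*40)/(7*(452 + 40)) = 95864 + (2/7)*(-1009 - 80)/492 = 95864 + (2/7)*(1/492)*(-1089) = 95864 - 363/574 = 55025573/574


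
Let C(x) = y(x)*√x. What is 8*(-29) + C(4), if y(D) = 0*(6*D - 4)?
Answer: -232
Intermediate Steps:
y(D) = 0 (y(D) = 0*(-4 + 6*D) = 0)
C(x) = 0 (C(x) = 0*√x = 0)
8*(-29) + C(4) = 8*(-29) + 0 = -232 + 0 = -232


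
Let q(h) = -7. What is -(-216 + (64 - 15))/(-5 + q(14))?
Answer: -167/12 ≈ -13.917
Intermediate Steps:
-(-216 + (64 - 15))/(-5 + q(14)) = -(-216 + (64 - 15))/(-5 - 7) = -(-216 + 49)/(-12) = -(-167)*(-1)/12 = -1*167/12 = -167/12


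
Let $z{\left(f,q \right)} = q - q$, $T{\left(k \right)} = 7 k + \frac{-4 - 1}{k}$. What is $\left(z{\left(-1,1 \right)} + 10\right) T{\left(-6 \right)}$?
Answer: $- \frac{1235}{3} \approx -411.67$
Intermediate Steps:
$T{\left(k \right)} = - \frac{5}{k} + 7 k$ ($T{\left(k \right)} = 7 k - \frac{5}{k} = - \frac{5}{k} + 7 k$)
$z{\left(f,q \right)} = 0$
$\left(z{\left(-1,1 \right)} + 10\right) T{\left(-6 \right)} = \left(0 + 10\right) \left(- \frac{5}{-6} + 7 \left(-6\right)\right) = 10 \left(\left(-5\right) \left(- \frac{1}{6}\right) - 42\right) = 10 \left(\frac{5}{6} - 42\right) = 10 \left(- \frac{247}{6}\right) = - \frac{1235}{3}$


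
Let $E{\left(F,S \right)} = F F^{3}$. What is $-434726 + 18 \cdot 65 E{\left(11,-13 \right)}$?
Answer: $16695244$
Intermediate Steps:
$E{\left(F,S \right)} = F^{4}$
$-434726 + 18 \cdot 65 E{\left(11,-13 \right)} = -434726 + 18 \cdot 65 \cdot 11^{4} = -434726 + 1170 \cdot 14641 = -434726 + 17129970 = 16695244$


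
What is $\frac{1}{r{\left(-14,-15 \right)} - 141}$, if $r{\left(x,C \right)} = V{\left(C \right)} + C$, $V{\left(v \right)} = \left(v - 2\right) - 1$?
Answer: $- \frac{1}{174} \approx -0.0057471$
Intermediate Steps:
$V{\left(v \right)} = -3 + v$ ($V{\left(v \right)} = \left(-2 + v\right) - 1 = -3 + v$)
$r{\left(x,C \right)} = -3 + 2 C$ ($r{\left(x,C \right)} = \left(-3 + C\right) + C = -3 + 2 C$)
$\frac{1}{r{\left(-14,-15 \right)} - 141} = \frac{1}{\left(-3 + 2 \left(-15\right)\right) - 141} = \frac{1}{\left(-3 - 30\right) - 141} = \frac{1}{-33 - 141} = \frac{1}{-174} = - \frac{1}{174}$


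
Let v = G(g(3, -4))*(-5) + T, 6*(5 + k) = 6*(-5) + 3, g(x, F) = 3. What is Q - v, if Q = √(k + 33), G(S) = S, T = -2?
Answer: 17 + √94/2 ≈ 21.848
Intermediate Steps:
k = -19/2 (k = -5 + (6*(-5) + 3)/6 = -5 + (-30 + 3)/6 = -5 + (⅙)*(-27) = -5 - 9/2 = -19/2 ≈ -9.5000)
v = -17 (v = 3*(-5) - 2 = -15 - 2 = -17)
Q = √94/2 (Q = √(-19/2 + 33) = √(47/2) = √94/2 ≈ 4.8477)
Q - v = √94/2 - 1*(-17) = √94/2 + 17 = 17 + √94/2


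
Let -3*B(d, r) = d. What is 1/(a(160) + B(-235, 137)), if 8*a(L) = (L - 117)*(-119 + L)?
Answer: 24/7169 ≈ 0.0033477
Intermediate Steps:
a(L) = (-119 + L)*(-117 + L)/8 (a(L) = ((L - 117)*(-119 + L))/8 = ((-117 + L)*(-119 + L))/8 = ((-119 + L)*(-117 + L))/8 = (-119 + L)*(-117 + L)/8)
B(d, r) = -d/3
1/(a(160) + B(-235, 137)) = 1/((13923/8 - 59/2*160 + (⅛)*160²) - ⅓*(-235)) = 1/((13923/8 - 4720 + (⅛)*25600) + 235/3) = 1/((13923/8 - 4720 + 3200) + 235/3) = 1/(1763/8 + 235/3) = 1/(7169/24) = 24/7169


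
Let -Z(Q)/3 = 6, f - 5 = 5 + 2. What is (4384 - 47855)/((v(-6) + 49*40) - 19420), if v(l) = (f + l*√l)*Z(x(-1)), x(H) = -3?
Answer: 736009/299340 + 1499*I*√6/99780 ≈ 2.4588 + 0.036799*I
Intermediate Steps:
f = 12 (f = 5 + (5 + 2) = 5 + 7 = 12)
Z(Q) = -18 (Z(Q) = -3*6 = -18)
v(l) = -216 - 18*l^(3/2) (v(l) = (12 + l*√l)*(-18) = (12 + l^(3/2))*(-18) = -216 - 18*l^(3/2))
(4384 - 47855)/((v(-6) + 49*40) - 19420) = (4384 - 47855)/(((-216 - (-108)*I*√6) + 49*40) - 19420) = -43471/(((-216 - (-108)*I*√6) + 1960) - 19420) = -43471/(((-216 + 108*I*√6) + 1960) - 19420) = -43471/((1744 + 108*I*√6) - 19420) = -43471/(-17676 + 108*I*√6)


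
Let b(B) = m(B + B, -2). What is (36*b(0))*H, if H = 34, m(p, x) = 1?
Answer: 1224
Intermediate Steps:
b(B) = 1
(36*b(0))*H = (36*1)*34 = 36*34 = 1224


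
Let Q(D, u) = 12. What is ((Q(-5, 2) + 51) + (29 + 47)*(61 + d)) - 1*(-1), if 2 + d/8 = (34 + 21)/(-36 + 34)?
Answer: -13236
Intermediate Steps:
d = -236 (d = -16 + 8*((34 + 21)/(-36 + 34)) = -16 + 8*(55/(-2)) = -16 + 8*(55*(-1/2)) = -16 + 8*(-55/2) = -16 - 220 = -236)
((Q(-5, 2) + 51) + (29 + 47)*(61 + d)) - 1*(-1) = ((12 + 51) + (29 + 47)*(61 - 236)) - 1*(-1) = (63 + 76*(-175)) + 1 = (63 - 13300) + 1 = -13237 + 1 = -13236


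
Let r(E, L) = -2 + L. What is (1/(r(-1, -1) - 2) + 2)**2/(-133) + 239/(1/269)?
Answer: 213767494/3325 ≈ 64291.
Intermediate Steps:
(1/(r(-1, -1) - 2) + 2)**2/(-133) + 239/(1/269) = (1/((-2 - 1) - 2) + 2)**2/(-133) + 239/(1/269) = (1/(-3 - 2) + 2)**2*(-1/133) + 239/(1/269) = (1/(-5) + 2)**2*(-1/133) + 239*269 = (-1/5 + 2)**2*(-1/133) + 64291 = (9/5)**2*(-1/133) + 64291 = (81/25)*(-1/133) + 64291 = -81/3325 + 64291 = 213767494/3325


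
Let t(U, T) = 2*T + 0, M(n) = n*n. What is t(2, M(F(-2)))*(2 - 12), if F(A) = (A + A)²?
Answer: -5120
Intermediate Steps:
F(A) = 4*A² (F(A) = (2*A)² = 4*A²)
M(n) = n²
t(U, T) = 2*T
t(2, M(F(-2)))*(2 - 12) = (2*(4*(-2)²)²)*(2 - 12) = (2*(4*4)²)*(-10) = (2*16²)*(-10) = (2*256)*(-10) = 512*(-10) = -5120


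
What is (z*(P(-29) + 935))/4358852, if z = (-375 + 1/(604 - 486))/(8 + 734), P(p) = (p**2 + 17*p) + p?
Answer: -27744123/190821822856 ≈ -0.00014539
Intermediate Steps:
P(p) = p**2 + 18*p
z = -44249/87556 (z = (-375 + 1/118)/742 = (-375 + 1/118)*(1/742) = -44249/118*1/742 = -44249/87556 ≈ -0.50538)
(z*(P(-29) + 935))/4358852 = -44249*(-29*(18 - 29) + 935)/87556/4358852 = -44249*(-29*(-11) + 935)/87556*(1/4358852) = -44249*(319 + 935)/87556*(1/4358852) = -44249/87556*1254*(1/4358852) = -27744123/43778*1/4358852 = -27744123/190821822856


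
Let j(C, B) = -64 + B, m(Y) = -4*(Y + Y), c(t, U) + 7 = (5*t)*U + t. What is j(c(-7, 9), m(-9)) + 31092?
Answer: 31100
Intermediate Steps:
c(t, U) = -7 + t + 5*U*t (c(t, U) = -7 + ((5*t)*U + t) = -7 + (5*U*t + t) = -7 + (t + 5*U*t) = -7 + t + 5*U*t)
m(Y) = -8*Y
j(c(-7, 9), m(-9)) + 31092 = (-64 - 8*(-9)) + 31092 = (-64 + 72) + 31092 = 8 + 31092 = 31100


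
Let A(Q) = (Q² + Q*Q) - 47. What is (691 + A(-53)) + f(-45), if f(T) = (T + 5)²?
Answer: 7862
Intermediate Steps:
f(T) = (5 + T)²
A(Q) = -47 + 2*Q² (A(Q) = (Q² + Q²) - 47 = 2*Q² - 47 = -47 + 2*Q²)
(691 + A(-53)) + f(-45) = (691 + (-47 + 2*(-53)²)) + (5 - 45)² = (691 + (-47 + 2*2809)) + (-40)² = (691 + (-47 + 5618)) + 1600 = (691 + 5571) + 1600 = 6262 + 1600 = 7862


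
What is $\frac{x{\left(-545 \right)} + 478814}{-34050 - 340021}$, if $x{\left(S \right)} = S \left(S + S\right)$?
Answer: $- \frac{1072864}{374071} \approx -2.8681$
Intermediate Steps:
$x{\left(S \right)} = 2 S^{2}$ ($x{\left(S \right)} = S 2 S = 2 S^{2}$)
$\frac{x{\left(-545 \right)} + 478814}{-34050 - 340021} = \frac{2 \left(-545\right)^{2} + 478814}{-34050 - 340021} = \frac{2 \cdot 297025 + 478814}{-374071} = \left(594050 + 478814\right) \left(- \frac{1}{374071}\right) = 1072864 \left(- \frac{1}{374071}\right) = - \frac{1072864}{374071}$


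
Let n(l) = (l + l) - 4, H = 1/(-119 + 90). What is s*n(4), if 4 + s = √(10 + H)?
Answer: -16 + 68*√29/29 ≈ -3.3727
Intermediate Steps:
H = -1/29 (H = 1/(-29) = -1/29 ≈ -0.034483)
s = -4 + 17*√29/29 (s = -4 + √(10 - 1/29) = -4 + √(289/29) = -4 + 17*√29/29 ≈ -0.84318)
n(l) = -4 + 2*l (n(l) = 2*l - 4 = -4 + 2*l)
s*n(4) = (-4 + 17*√29/29)*(-4 + 2*4) = (-4 + 17*√29/29)*(-4 + 8) = (-4 + 17*√29/29)*4 = -16 + 68*√29/29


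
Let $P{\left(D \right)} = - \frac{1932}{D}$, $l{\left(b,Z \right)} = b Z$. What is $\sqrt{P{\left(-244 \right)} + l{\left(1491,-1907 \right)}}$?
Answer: $\frac{i \sqrt{10580027514}}{61} \approx 1686.2 i$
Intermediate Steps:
$l{\left(b,Z \right)} = Z b$
$\sqrt{P{\left(-244 \right)} + l{\left(1491,-1907 \right)}} = \sqrt{- \frac{1932}{-244} - 2843337} = \sqrt{\left(-1932\right) \left(- \frac{1}{244}\right) - 2843337} = \sqrt{\frac{483}{61} - 2843337} = \sqrt{- \frac{173443074}{61}} = \frac{i \sqrt{10580027514}}{61}$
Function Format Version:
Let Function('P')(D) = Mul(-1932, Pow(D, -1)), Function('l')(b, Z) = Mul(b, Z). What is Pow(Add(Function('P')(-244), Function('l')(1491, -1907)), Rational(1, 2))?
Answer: Mul(Rational(1, 61), I, Pow(10580027514, Rational(1, 2))) ≈ Mul(1686.2, I)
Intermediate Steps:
Function('l')(b, Z) = Mul(Z, b)
Pow(Add(Function('P')(-244), Function('l')(1491, -1907)), Rational(1, 2)) = Pow(Add(Mul(-1932, Pow(-244, -1)), Mul(-1907, 1491)), Rational(1, 2)) = Pow(Add(Mul(-1932, Rational(-1, 244)), -2843337), Rational(1, 2)) = Pow(Add(Rational(483, 61), -2843337), Rational(1, 2)) = Pow(Rational(-173443074, 61), Rational(1, 2)) = Mul(Rational(1, 61), I, Pow(10580027514, Rational(1, 2)))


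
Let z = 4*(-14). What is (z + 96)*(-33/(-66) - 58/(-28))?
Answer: 720/7 ≈ 102.86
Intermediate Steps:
z = -56
(z + 96)*(-33/(-66) - 58/(-28)) = (-56 + 96)*(-33/(-66) - 58/(-28)) = 40*(-33*(-1/66) - 58*(-1/28)) = 40*(1/2 + 29/14) = 40*(18/7) = 720/7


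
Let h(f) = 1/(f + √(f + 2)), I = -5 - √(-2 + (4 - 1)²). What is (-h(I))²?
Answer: (5 + √7 - √(-3 - √7))⁻² ≈ 0.012852 + 0.008842*I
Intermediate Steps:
I = -5 - √7 (I = -5 - √(-2 + 3²) = -5 - √(-2 + 9) = -5 - √7 ≈ -7.6458)
h(f) = 1/(f + √(2 + f))
(-h(I))² = (-1/((-5 - √7) + √(2 + (-5 - √7))))² = (-1/((-5 - √7) + √(-3 - √7)))² = (-1/(-5 + √(-3 - √7) - √7))² = (-5 + √(-3 - √7) - √7)⁻²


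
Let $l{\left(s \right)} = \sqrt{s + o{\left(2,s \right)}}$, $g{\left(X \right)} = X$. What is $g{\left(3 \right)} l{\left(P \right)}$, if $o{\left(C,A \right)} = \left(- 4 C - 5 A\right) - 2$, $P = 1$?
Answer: $3 i \sqrt{14} \approx 11.225 i$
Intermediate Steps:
$o{\left(C,A \right)} = -2 - 5 A - 4 C$ ($o{\left(C,A \right)} = \left(- 5 A - 4 C\right) - 2 = -2 - 5 A - 4 C$)
$l{\left(s \right)} = \sqrt{-10 - 4 s}$ ($l{\left(s \right)} = \sqrt{s - \left(10 + 5 s\right)} = \sqrt{-10 - 4 s}$)
$g{\left(3 \right)} l{\left(P \right)} = 3 \sqrt{-10 - 4} = 3 \sqrt{-14} = 3 i \sqrt{14}$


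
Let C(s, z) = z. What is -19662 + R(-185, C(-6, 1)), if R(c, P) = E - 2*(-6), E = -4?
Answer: -19654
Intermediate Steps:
R(c, P) = 8 (R(c, P) = -4 - 2*(-6) = -4 + 12 = 8)
-19662 + R(-185, C(-6, 1)) = -19662 + 8 = -19654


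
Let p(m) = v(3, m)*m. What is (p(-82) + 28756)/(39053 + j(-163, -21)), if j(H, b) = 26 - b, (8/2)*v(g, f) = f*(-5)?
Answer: 20351/39100 ≈ 0.52049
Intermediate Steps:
v(g, f) = -5*f/4 (v(g, f) = (f*(-5))/4 = (-5*f)/4 = -5*f/4)
p(m) = -5*m²/4 (p(m) = (-5*m/4)*m = -5*m²/4)
(p(-82) + 28756)/(39053 + j(-163, -21)) = (-5/4*(-82)² + 28756)/(39053 + (26 - 1*(-21))) = (-5/4*6724 + 28756)/(39053 + (26 + 21)) = (-8405 + 28756)/(39053 + 47) = 20351/39100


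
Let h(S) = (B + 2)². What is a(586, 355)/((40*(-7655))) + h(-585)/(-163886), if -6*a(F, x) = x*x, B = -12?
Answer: 409400263/6021827184 ≈ 0.067986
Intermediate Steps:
h(S) = 100 (h(S) = (-12 + 2)² = (-10)² = 100)
a(F, x) = -x²/6 (a(F, x) = -x*x/6 = -x²/6)
a(586, 355)/((40*(-7655))) + h(-585)/(-163886) = (-⅙*355²)/((40*(-7655))) + 100/(-163886) = -⅙*126025/(-306200) + 100*(-1/163886) = -126025/6*(-1/306200) - 50/81943 = 5041/73488 - 50/81943 = 409400263/6021827184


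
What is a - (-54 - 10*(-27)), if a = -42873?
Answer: -43089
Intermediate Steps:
a - (-54 - 10*(-27)) = -42873 - (-54 - 10*(-27)) = -42873 - (-54 + 270) = -42873 - 1*216 = -42873 - 216 = -43089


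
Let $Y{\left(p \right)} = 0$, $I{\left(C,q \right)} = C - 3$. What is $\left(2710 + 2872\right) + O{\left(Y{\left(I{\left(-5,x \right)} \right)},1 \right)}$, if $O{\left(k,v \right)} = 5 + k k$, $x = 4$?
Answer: $5587$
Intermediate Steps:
$I{\left(C,q \right)} = -3 + C$
$O{\left(k,v \right)} = 5 + k^{2}$
$\left(2710 + 2872\right) + O{\left(Y{\left(I{\left(-5,x \right)} \right)},1 \right)} = \left(2710 + 2872\right) + \left(5 + 0^{2}\right) = 5582 + \left(5 + 0\right) = 5582 + 5 = 5587$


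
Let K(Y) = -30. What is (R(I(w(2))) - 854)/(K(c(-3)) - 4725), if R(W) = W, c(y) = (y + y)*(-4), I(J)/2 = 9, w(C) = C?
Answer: 836/4755 ≈ 0.17581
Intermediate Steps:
I(J) = 18 (I(J) = 2*9 = 18)
c(y) = -8*y (c(y) = (2*y)*(-4) = -8*y)
(R(I(w(2))) - 854)/(K(c(-3)) - 4725) = (18 - 854)/(-30 - 4725) = -836/(-4755) = -836*(-1/4755) = 836/4755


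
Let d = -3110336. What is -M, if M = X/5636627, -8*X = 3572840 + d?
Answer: 57813/5636627 ≈ 0.010257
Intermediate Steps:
X = -57813 (X = -(3572840 - 3110336)/8 = -⅛*462504 = -57813)
M = -57813/5636627 ≈ -0.010257
-M = -1*(-57813/5636627) = 57813/5636627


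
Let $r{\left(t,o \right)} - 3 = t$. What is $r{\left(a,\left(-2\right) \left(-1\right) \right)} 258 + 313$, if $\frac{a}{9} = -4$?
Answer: $-8201$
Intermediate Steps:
$a = -36$ ($a = 9 \left(-4\right) = -36$)
$r{\left(t,o \right)} = 3 + t$
$r{\left(a,\left(-2\right) \left(-1\right) \right)} 258 + 313 = \left(3 - 36\right) 258 + 313 = \left(-33\right) 258 + 313 = -8514 + 313 = -8201$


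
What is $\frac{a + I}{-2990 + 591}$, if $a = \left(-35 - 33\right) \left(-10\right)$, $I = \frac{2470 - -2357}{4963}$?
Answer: $- \frac{3379667}{11906237} \approx -0.28386$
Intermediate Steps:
$I = \frac{4827}{4963}$ ($I = \left(2470 + 2357\right) \frac{1}{4963} = 4827 \cdot \frac{1}{4963} = \frac{4827}{4963} \approx 0.9726$)
$a = 680$ ($a = \left(-68\right) \left(-10\right) = 680$)
$\frac{a + I}{-2990 + 591} = \frac{680 + \frac{4827}{4963}}{-2990 + 591} = \frac{3379667}{4963 \left(-2399\right)} = \frac{3379667}{4963} \left(- \frac{1}{2399}\right) = - \frac{3379667}{11906237}$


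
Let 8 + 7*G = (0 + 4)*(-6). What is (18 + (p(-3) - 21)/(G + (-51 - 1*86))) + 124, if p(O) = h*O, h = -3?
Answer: 140806/991 ≈ 142.08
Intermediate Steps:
G = -32/7 (G = -8/7 + ((0 + 4)*(-6))/7 = -8/7 + (4*(-6))/7 = -8/7 + (⅐)*(-24) = -8/7 - 24/7 = -32/7 ≈ -4.5714)
p(O) = -3*O
(18 + (p(-3) - 21)/(G + (-51 - 1*86))) + 124 = (18 + (-3*(-3) - 21)/(-32/7 + (-51 - 1*86))) + 124 = (18 + (9 - 21)/(-32/7 + (-51 - 86))) + 124 = (18 - 12/(-32/7 - 137)) + 124 = (18 - 12/(-991/7)) + 124 = (18 - 12*(-7/991)) + 124 = (18 + 84/991) + 124 = 17922/991 + 124 = 140806/991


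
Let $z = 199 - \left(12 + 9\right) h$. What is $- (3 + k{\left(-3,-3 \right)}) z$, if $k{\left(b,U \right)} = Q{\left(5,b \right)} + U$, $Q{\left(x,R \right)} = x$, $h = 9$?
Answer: $-50$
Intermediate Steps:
$k{\left(b,U \right)} = 5 + U$
$z = 10$ ($z = 199 - \left(12 + 9\right) 9 = 199 - 21 \cdot 9 = 199 - 189 = 10$)
$- (3 + k{\left(-3,-3 \right)}) z = - (3 + \left(5 - 3\right)) 10 = - (3 + 2) 10 = \left(-1\right) 5 \cdot 10 = \left(-5\right) 10 = -50$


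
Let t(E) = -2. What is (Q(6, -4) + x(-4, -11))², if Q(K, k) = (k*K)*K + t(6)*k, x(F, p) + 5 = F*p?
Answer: 9409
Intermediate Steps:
x(F, p) = -5 + F*p
Q(K, k) = -2*k + k*K² (Q(K, k) = (k*K)*K - 2*k = (K*k)*K - 2*k = k*K² - 2*k = -2*k + k*K²)
(Q(6, -4) + x(-4, -11))² = (-4*(-2 + 6²) + (-5 - 4*(-11)))² = (-4*(-2 + 36) + (-5 + 44))² = (-4*34 + 39)² = (-136 + 39)² = (-97)² = 9409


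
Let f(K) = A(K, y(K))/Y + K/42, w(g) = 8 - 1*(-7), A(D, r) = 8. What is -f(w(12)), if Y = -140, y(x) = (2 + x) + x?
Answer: -3/10 ≈ -0.30000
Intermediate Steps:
y(x) = 2 + 2*x
w(g) = 15 (w(g) = 8 + 7 = 15)
f(K) = -2/35 + K/42 (f(K) = 8/(-140) + K/42 = 8*(-1/140) + K*(1/42) = -2/35 + K/42)
-f(w(12)) = -(-2/35 + (1/42)*15) = -(-2/35 + 5/14) = -1*3/10 = -3/10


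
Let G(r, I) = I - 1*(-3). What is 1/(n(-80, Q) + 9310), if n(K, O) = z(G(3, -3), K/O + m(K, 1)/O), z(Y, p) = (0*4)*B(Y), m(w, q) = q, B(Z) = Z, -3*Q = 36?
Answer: 1/9310 ≈ 0.00010741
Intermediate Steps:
Q = -12 (Q = -⅓*36 = -12)
G(r, I) = 3 + I (G(r, I) = I + 3 = 3 + I)
z(Y, p) = 0 (z(Y, p) = (0*4)*Y = 0*Y = 0)
n(K, O) = 0
1/(n(-80, Q) + 9310) = 1/(0 + 9310) = 1/9310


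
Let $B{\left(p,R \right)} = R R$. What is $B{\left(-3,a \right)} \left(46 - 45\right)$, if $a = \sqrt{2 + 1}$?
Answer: $3$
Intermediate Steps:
$a = \sqrt{3} \approx 1.732$
$B{\left(p,R \right)} = R^{2}$
$B{\left(-3,a \right)} \left(46 - 45\right) = \left(\sqrt{3}\right)^{2} \left(46 - 45\right) = 3 \cdot 1 = 3$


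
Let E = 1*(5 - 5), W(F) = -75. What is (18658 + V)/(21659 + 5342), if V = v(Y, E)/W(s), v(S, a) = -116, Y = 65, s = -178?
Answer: 1399466/2025075 ≈ 0.69107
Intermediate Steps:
E = 0 (E = 1*0 = 0)
V = 116/75 (V = -116/(-75) = -116*(-1/75) = 116/75 ≈ 1.5467)
(18658 + V)/(21659 + 5342) = (18658 + 116/75)/(21659 + 5342) = (1399466/75)/27001 = (1399466/75)*(1/27001) = 1399466/2025075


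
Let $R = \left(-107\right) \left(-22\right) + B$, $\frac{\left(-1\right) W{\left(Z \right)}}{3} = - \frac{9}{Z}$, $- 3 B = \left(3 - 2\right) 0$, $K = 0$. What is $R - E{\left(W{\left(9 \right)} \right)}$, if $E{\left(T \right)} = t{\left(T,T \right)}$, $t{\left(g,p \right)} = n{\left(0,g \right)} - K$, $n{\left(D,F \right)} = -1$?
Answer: $2355$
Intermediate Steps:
$t{\left(g,p \right)} = -1$ ($t{\left(g,p \right)} = -1 - 0 = -1 + 0 = -1$)
$B = 0$ ($B = - \frac{\left(3 - 2\right) 0}{3} = - \frac{1 \cdot 0}{3} = \left(- \frac{1}{3}\right) 0 = 0$)
$W{\left(Z \right)} = \frac{27}{Z}$ ($W{\left(Z \right)} = - 3 \left(- \frac{9}{Z}\right) = \frac{27}{Z}$)
$E{\left(T \right)} = -1$
$R = 2354$ ($R = \left(-107\right) \left(-22\right) + 0 = 2354 + 0 = 2354$)
$R - E{\left(W{\left(9 \right)} \right)} = 2354 - -1 = 2354 + 1 = 2355$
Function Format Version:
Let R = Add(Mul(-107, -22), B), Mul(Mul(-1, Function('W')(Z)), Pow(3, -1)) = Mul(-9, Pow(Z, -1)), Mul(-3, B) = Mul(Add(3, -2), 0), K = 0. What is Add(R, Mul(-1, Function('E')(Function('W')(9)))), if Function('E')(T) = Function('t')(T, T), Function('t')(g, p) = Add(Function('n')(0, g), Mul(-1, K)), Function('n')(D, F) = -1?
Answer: 2355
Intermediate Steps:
Function('t')(g, p) = -1 (Function('t')(g, p) = Add(-1, Mul(-1, 0)) = Add(-1, 0) = -1)
B = 0 (B = Mul(Rational(-1, 3), Mul(Add(3, -2), 0)) = Mul(Rational(-1, 3), Mul(1, 0)) = Mul(Rational(-1, 3), 0) = 0)
Function('W')(Z) = Mul(27, Pow(Z, -1)) (Function('W')(Z) = Mul(-3, Mul(-9, Pow(Z, -1))) = Mul(27, Pow(Z, -1)))
Function('E')(T) = -1
R = 2354 (R = Add(Mul(-107, -22), 0) = Add(2354, 0) = 2354)
Add(R, Mul(-1, Function('E')(Function('W')(9)))) = Add(2354, Mul(-1, -1)) = Add(2354, 1) = 2355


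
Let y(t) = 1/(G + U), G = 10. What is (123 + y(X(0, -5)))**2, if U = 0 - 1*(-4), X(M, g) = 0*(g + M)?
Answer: 2968729/196 ≈ 15147.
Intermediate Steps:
X(M, g) = 0 (X(M, g) = 0*(M + g) = 0)
U = 4 (U = 0 + 4 = 4)
y(t) = 1/14 (y(t) = 1/(10 + 4) = 1/14)
(123 + y(X(0, -5)))**2 = (123 + 1/14)**2 = (1723/14)**2 = 2968729/196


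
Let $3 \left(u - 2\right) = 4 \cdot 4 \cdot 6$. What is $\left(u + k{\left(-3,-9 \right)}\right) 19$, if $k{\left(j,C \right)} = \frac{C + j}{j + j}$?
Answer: $684$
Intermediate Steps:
$k{\left(j,C \right)} = \frac{C + j}{2 j}$
$u = 34$ ($u = 2 + \frac{4 \cdot 4 \cdot 6}{3} = 2 + \frac{16 \cdot 6}{3} = 2 + \frac{1}{3} \cdot 96 = 2 + 32 = 34$)
$\left(u + k{\left(-3,-9 \right)}\right) 19 = \left(34 + \frac{-9 - 3}{2 \left(-3\right)}\right) 19 = \left(34 + \frac{1}{2} \left(- \frac{1}{3}\right) \left(-12\right)\right) 19 = \left(34 + 2\right) 19 = 36 \cdot 19 = 684$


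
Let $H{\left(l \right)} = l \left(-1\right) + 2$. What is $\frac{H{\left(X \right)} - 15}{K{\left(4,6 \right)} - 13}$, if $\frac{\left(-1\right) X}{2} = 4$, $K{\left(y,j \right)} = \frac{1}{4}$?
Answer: $\frac{20}{51} \approx 0.39216$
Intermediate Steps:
$K{\left(y,j \right)} = \frac{1}{4}$
$X = -8$ ($X = \left(-2\right) 4 = -8$)
$H{\left(l \right)} = 2 - l$ ($H{\left(l \right)} = - l + 2 = 2 - l$)
$\frac{H{\left(X \right)} - 15}{K{\left(4,6 \right)} - 13} = \frac{\left(2 - -8\right) - 15}{\frac{1}{4} - 13} = \frac{\left(2 + 8\right) - 15}{- \frac{51}{4}} = \left(10 - 15\right) \left(- \frac{4}{51}\right) = \left(-5\right) \left(- \frac{4}{51}\right) = \frac{20}{51}$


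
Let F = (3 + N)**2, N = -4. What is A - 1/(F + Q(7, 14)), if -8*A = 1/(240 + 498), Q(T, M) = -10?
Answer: 655/5904 ≈ 0.11094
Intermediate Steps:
F = 1 (F = (3 - 4)**2 = (-1)**2 = 1)
A = -1/5904 (A = -1/(8*(240 + 498)) = -1/8/738 = -1/8*1/738 = -1/5904 ≈ -0.00016938)
A - 1/(F + Q(7, 14)) = -1/5904 - 1/(1 - 10) = -1/5904 - 1/(-9) = -1/5904 - 1*(-1/9) = -1/5904 + 1/9 = 655/5904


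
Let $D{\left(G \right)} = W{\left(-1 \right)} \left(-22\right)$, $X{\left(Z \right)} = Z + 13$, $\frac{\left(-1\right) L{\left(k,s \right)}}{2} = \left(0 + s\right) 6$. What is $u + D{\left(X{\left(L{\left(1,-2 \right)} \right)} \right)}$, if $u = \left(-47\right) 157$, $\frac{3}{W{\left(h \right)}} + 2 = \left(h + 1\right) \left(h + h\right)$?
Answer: $-7346$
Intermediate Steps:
$W{\left(h \right)} = \frac{3}{-2 + 2 h \left(1 + h\right)}$ ($W{\left(h \right)} = \frac{3}{-2 + \left(h + 1\right) \left(h + h\right)} = \frac{3}{-2 + \left(1 + h\right) 2 h} = \frac{3}{-2 + 2 h \left(1 + h\right)}$)
$L{\left(k,s \right)} = - 12 s$ ($L{\left(k,s \right)} = - 2 \left(0 + s\right) 6 = - 2 s 6 = - 2 \cdot 6 s = - 12 s$)
$X{\left(Z \right)} = 13 + Z$
$D{\left(G \right)} = 33$ ($D{\left(G \right)} = \frac{3}{2 \left(-1 - 1 + \left(-1\right)^{2}\right)} \left(-22\right) = \frac{3}{2 \left(-1 - 1 + 1\right)} \left(-22\right) = \frac{3}{2 \left(-1\right)} \left(-22\right) = \frac{3}{2} \left(-1\right) \left(-22\right) = \left(- \frac{3}{2}\right) \left(-22\right) = 33$)
$u = -7379$
$u + D{\left(X{\left(L{\left(1,-2 \right)} \right)} \right)} = -7379 + 33 = -7346$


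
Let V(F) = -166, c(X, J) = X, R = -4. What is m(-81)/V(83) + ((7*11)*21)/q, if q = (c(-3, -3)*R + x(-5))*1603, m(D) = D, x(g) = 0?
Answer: 43489/76028 ≈ 0.57201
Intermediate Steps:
q = 19236 (q = (-3*(-4) + 0)*1603 = (12 + 0)*1603 = 12*1603 = 19236)
m(-81)/V(83) + ((7*11)*21)/q = -81/(-166) + ((7*11)*21)/19236 = -81*(-1/166) + (77*21)*(1/19236) = 81/166 + 1617*(1/19236) = 81/166 + 77/916 = 43489/76028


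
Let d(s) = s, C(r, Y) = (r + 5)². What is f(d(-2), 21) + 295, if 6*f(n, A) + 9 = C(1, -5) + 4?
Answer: 1801/6 ≈ 300.17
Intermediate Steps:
C(r, Y) = (5 + r)²
f(n, A) = 31/6 (f(n, A) = -3/2 + ((5 + 1)² + 4)/6 = -3/2 + (6² + 4)/6 = -3/2 + (36 + 4)/6 = -3/2 + (⅙)*40 = -3/2 + 20/3 = 31/6)
f(d(-2), 21) + 295 = 31/6 + 295 = 1801/6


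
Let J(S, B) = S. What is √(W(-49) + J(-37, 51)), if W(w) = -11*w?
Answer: √502 ≈ 22.405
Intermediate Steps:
√(W(-49) + J(-37, 51)) = √(-11*(-49) - 37) = √(539 - 37) = √502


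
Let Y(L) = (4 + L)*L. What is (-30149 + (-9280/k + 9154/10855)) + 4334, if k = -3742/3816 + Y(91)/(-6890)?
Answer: -200581161323/9259315 ≈ -21663.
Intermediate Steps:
Y(L) = L*(4 + L)
k = -4265/1908 (k = -3742/3816 + (91*(4 + 91))/(-6890) = -3742*1/3816 + (91*95)*(-1/6890) = -1871/1908 + 8645*(-1/6890) = -1871/1908 - 133/106 = -4265/1908 ≈ -2.2353)
(-30149 + (-9280/k + 9154/10855)) + 4334 = (-30149 + (-9280/(-4265/1908) + 9154/10855)) + 4334 = (-30149 + (-9280*(-1908/4265) + 9154*(1/10855))) + 4334 = (-30149 + (3541248/853 + 9154/10855)) + 4334 = (-30149 + 38448055402/9259315) + 4334 = -240711032533/9259315 + 4334 = -200581161323/9259315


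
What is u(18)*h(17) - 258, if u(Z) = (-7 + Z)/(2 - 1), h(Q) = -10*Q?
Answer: -2128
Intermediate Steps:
u(Z) = -7 + Z (u(Z) = (-7 + Z)/1 = (-7 + Z)*1 = -7 + Z)
u(18)*h(17) - 258 = (-7 + 18)*(-10*17) - 258 = 11*(-170) - 258 = -1870 - 258 = -2128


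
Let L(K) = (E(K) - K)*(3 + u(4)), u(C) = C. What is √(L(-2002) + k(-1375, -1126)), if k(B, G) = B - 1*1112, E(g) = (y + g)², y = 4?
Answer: √27955555 ≈ 5287.3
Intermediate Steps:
E(g) = (4 + g)²
k(B, G) = -1112 + B (k(B, G) = B - 1112 = -1112 + B)
L(K) = -7*K + 7*(4 + K)² (L(K) = ((4 + K)² - K)*(3 + 4) = ((4 + K)² - K)*7 = -7*K + 7*(4 + K)²)
√(L(-2002) + k(-1375, -1126)) = √((-7*(-2002) + 7*(4 - 2002)²) + (-1112 - 1375)) = √((14014 + 7*(-1998)²) - 2487) = √((14014 + 7*3992004) - 2487) = √((14014 + 27944028) - 2487) = √(27958042 - 2487) = √27955555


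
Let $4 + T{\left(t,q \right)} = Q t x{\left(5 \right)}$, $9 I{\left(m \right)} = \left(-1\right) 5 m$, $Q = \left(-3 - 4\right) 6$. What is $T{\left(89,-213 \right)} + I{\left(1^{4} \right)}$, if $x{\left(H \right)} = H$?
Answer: $- \frac{168251}{9} \approx -18695.0$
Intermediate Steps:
$Q = -42$ ($Q = \left(-7\right) 6 = -42$)
$I{\left(m \right)} = - \frac{5 m}{9}$ ($I{\left(m \right)} = \frac{\left(-1\right) 5 m}{9} = \frac{\left(-5\right) m}{9} = - \frac{5 m}{9}$)
$T{\left(t,q \right)} = -4 - 210 t$ ($T{\left(t,q \right)} = -4 + - 42 t 5 = -4 - 210 t$)
$T{\left(89,-213 \right)} + I{\left(1^{4} \right)} = \left(-4 - 18690\right) - \frac{5 \cdot 1^{4}}{9} = \left(-4 - 18690\right) - \frac{5}{9} = -18694 - \frac{5}{9} = - \frac{168251}{9}$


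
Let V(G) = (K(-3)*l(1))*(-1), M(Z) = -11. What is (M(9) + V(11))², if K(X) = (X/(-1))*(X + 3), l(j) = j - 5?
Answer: 121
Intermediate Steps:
l(j) = -5 + j
K(X) = -X*(3 + X) (K(X) = (X*(-1))*(3 + X) = (-X)*(3 + X) = -X*(3 + X))
V(G) = 0 (V(G) = ((-1*(-3)*(3 - 3))*(-5 + 1))*(-1) = (-1*(-3)*0*(-4))*(-1) = (0*(-4))*(-1) = 0*(-1) = 0)
(M(9) + V(11))² = (-11 + 0)² = (-11)² = 121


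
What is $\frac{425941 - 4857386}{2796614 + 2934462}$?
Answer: $- \frac{4431445}{5731076} \approx -0.77323$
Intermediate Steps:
$\frac{425941 - 4857386}{2796614 + 2934462} = - \frac{4431445}{5731076}$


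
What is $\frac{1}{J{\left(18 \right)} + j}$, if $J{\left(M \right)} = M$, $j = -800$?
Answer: $- \frac{1}{782} \approx -0.0012788$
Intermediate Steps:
$\frac{1}{J{\left(18 \right)} + j} = \frac{1}{18 - 800} = \frac{1}{-782} = - \frac{1}{782}$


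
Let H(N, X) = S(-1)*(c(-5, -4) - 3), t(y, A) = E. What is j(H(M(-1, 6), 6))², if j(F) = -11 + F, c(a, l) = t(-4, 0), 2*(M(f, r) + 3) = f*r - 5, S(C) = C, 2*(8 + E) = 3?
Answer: 9/4 ≈ 2.2500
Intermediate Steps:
E = -13/2 (E = -8 + (½)*3 = -8 + 3/2 = -13/2 ≈ -6.5000)
t(y, A) = -13/2
M(f, r) = -11/2 + f*r/2 (M(f, r) = -3 + (f*r - 5)/2 = -3 + (-5 + f*r)/2 = -3 + (-5/2 + f*r/2) = -11/2 + f*r/2)
c(a, l) = -13/2
H(N, X) = 19/2 (H(N, X) = -(-13/2 - 3) = -1*(-19/2) = 19/2)
j(H(M(-1, 6), 6))² = (-11 + 19/2)² = (-3/2)² = 9/4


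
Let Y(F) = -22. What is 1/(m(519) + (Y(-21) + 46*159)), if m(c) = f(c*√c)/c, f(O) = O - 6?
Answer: 218241922/1591402039045 - 29929*√519/1591402039045 ≈ 0.00013671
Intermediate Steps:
f(O) = -6 + O
m(c) = (-6 + c^(3/2))/c (m(c) = (-6 + c*√c)/c = (-6 + c^(3/2))/c)
1/(m(519) + (Y(-21) + 46*159)) = 1/((-6 + 519^(3/2))/519 + (-22 + 46*159)) = 1/((-6 + 519*√519)/519 + (-22 + 7314)) = 1/((-2/173 + √519) + 7292) = 1/(1261514/173 + √519)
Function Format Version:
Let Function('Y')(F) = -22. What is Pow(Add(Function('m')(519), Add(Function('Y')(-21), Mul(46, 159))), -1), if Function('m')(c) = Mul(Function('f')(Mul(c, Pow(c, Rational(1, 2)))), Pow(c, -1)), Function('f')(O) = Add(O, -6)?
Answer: Add(Rational(218241922, 1591402039045), Mul(Rational(-29929, 1591402039045), Pow(519, Rational(1, 2)))) ≈ 0.00013671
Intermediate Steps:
Function('f')(O) = Add(-6, O)
Function('m')(c) = Mul(Pow(c, -1), Add(-6, Pow(c, Rational(3, 2)))) (Function('m')(c) = Mul(Add(-6, Mul(c, Pow(c, Rational(1, 2)))), Pow(c, -1)) = Mul(Add(-6, Pow(c, Rational(3, 2))), Pow(c, -1)) = Mul(Pow(c, -1), Add(-6, Pow(c, Rational(3, 2)))))
Pow(Add(Function('m')(519), Add(Function('Y')(-21), Mul(46, 159))), -1) = Pow(Add(Mul(Pow(519, -1), Add(-6, Pow(519, Rational(3, 2)))), Add(-22, Mul(46, 159))), -1) = Pow(Add(Mul(Rational(1, 519), Add(-6, Mul(519, Pow(519, Rational(1, 2))))), Add(-22, 7314)), -1) = Pow(Add(Add(Rational(-2, 173), Pow(519, Rational(1, 2))), 7292), -1) = Pow(Add(Rational(1261514, 173), Pow(519, Rational(1, 2))), -1)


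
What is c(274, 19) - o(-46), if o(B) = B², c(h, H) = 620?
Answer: -1496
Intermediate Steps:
c(274, 19) - o(-46) = 620 - 1*(-46)² = 620 - 1*2116 = 620 - 2116 = -1496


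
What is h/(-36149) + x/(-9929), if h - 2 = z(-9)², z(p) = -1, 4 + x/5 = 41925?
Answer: -7577040932/358923421 ≈ -21.110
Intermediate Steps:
x = 209605 (x = -20 + 5*41925 = -20 + 209625 = 209605)
h = 3 (h = 2 + (-1)² = 2 + 1 = 3)
h/(-36149) + x/(-9929) = 3/(-36149) + 209605/(-9929) = 3*(-1/36149) + 209605*(-1/9929) = -3/36149 - 209605/9929 = -7577040932/358923421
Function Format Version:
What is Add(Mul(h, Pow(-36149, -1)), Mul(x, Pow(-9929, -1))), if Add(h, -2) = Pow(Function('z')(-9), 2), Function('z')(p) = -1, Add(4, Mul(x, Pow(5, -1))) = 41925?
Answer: Rational(-7577040932, 358923421) ≈ -21.110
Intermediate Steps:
x = 209605 (x = Add(-20, Mul(5, 41925)) = Add(-20, 209625) = 209605)
h = 3 (h = Add(2, Pow(-1, 2)) = Add(2, 1) = 3)
Add(Mul(h, Pow(-36149, -1)), Mul(x, Pow(-9929, -1))) = Add(Mul(3, Pow(-36149, -1)), Mul(209605, Pow(-9929, -1))) = Add(Mul(3, Rational(-1, 36149)), Mul(209605, Rational(-1, 9929))) = Add(Rational(-3, 36149), Rational(-209605, 9929)) = Rational(-7577040932, 358923421)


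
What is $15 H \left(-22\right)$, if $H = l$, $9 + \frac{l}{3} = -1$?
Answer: $9900$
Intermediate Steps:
$l = -30$ ($l = -27 + 3 \left(-1\right) = -27 - 3 = -30$)
$H = -30$
$15 H \left(-22\right) = 15 \left(-30\right) \left(-22\right) = \left(-450\right) \left(-22\right) = 9900$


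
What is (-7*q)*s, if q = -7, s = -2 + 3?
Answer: 49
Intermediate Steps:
s = 1
(-7*q)*s = -7*(-7)*1 = 49*1 = 49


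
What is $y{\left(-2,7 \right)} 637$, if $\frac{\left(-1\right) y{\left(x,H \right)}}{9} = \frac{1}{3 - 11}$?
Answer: $\frac{5733}{8} \approx 716.63$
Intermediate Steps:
$y{\left(x,H \right)} = \frac{9}{8}$ ($y{\left(x,H \right)} = - \frac{9}{3 - 11} = - \frac{9}{-8} = \left(-9\right) \left(- \frac{1}{8}\right) = \frac{9}{8}$)
$y{\left(-2,7 \right)} 637 = \frac{9}{8} \cdot 637 = \frac{5733}{8}$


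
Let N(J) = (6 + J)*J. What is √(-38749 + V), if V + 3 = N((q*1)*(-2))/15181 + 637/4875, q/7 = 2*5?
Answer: I*√50234501277625665/1138575 ≈ 196.85*I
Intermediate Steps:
q = 70 (q = 7*(2*5) = 7*10 = 70)
N(J) = J*(6 + J)
V = -9299756/5692875 (V = -3 + ((((70*1)*(-2))*(6 + (70*1)*(-2)))/15181 + 637/4875) = -3 + (((70*(-2))*(6 + 70*(-2)))*(1/15181) + 637*(1/4875)) = -3 + (-140*(6 - 140)*(1/15181) + 49/375) = -3 + (-140*(-134)*(1/15181) + 49/375) = -3 + (18760*(1/15181) + 49/375) = -3 + (18760/15181 + 49/375) = -3 + 7778869/5692875 = -9299756/5692875 ≈ -1.6336)
√(-38749 + V) = √(-38749 - 9299756/5692875) = √(-220602513131/5692875) = I*√50234501277625665/1138575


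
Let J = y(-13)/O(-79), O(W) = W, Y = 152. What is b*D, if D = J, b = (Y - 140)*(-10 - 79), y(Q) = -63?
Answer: -67284/79 ≈ -851.70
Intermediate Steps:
b = -1068 (b = (152 - 140)*(-10 - 79) = 12*(-89) = -1068)
J = 63/79 (J = -63/(-79) = -63*(-1/79) = 63/79 ≈ 0.79747)
D = 63/79 ≈ 0.79747
b*D = -1068*63/79 = -67284/79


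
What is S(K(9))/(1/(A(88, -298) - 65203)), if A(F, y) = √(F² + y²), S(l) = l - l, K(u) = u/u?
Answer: 0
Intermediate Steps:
K(u) = 1
S(l) = 0
S(K(9))/(1/(A(88, -298) - 65203)) = 0/(1/(√(88² + (-298)²) - 65203)) = 0/(1/(√(7744 + 88804) - 65203)) = 0/(1/(√96548 - 65203)) = 0/(1/(2*√24137 - 65203)) = 0/(1/(-65203 + 2*√24137)) = 0*(-65203 + 2*√24137) = 0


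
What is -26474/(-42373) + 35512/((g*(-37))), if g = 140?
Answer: -341903664/54873035 ≈ -6.2308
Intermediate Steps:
-26474/(-42373) + 35512/((g*(-37))) = -26474/(-42373) + 35512/((140*(-37))) = -26474*(-1/42373) + 35512/(-5180) = 26474/42373 + 35512*(-1/5180) = 26474/42373 - 8878/1295 = -341903664/54873035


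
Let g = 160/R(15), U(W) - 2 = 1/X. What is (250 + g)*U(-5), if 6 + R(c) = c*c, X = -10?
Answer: 104329/219 ≈ 476.39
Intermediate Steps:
R(c) = -6 + c² (R(c) = -6 + c*c = -6 + c²)
U(W) = 19/10 (U(W) = 2 + 1/(-10) = 2 - ⅒ = 19/10)
g = 160/219 (g = 160/(-6 + 15²) = 160/(-6 + 225) = 160/219 ≈ 0.73059)
(250 + g)*U(-5) = (250 + 160/219)*(19/10) = (54910/219)*(19/10) = 104329/219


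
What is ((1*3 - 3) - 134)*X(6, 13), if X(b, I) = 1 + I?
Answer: -1876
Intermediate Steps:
((1*3 - 3) - 134)*X(6, 13) = ((1*3 - 3) - 134)*(1 + 13) = ((3 - 3) - 134)*14 = (0 - 134)*14 = -134*14 = -1876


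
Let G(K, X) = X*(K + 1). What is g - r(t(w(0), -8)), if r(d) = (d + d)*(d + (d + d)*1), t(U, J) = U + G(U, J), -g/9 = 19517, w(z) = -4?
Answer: -178053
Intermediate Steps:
G(K, X) = X*(1 + K)
g = -175653 (g = -9*19517 = -175653)
t(U, J) = U + J*(1 + U)
r(d) = 6*d**2 (r(d) = (2*d)*(d + (2*d)*1) = (2*d)*(d + 2*d) = (2*d)*(3*d) = 6*d**2)
g - r(t(w(0), -8)) = -175653 - 6*(-4 - 8*(1 - 4))**2 = -175653 - 6*(-4 - 8*(-3))**2 = -175653 - 6*(-4 + 24)**2 = -175653 - 6*20**2 = -175653 - 6*400 = -175653 - 1*2400 = -175653 - 2400 = -178053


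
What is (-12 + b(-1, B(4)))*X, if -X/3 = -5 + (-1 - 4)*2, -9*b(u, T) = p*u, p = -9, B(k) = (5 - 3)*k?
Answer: -585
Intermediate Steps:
B(k) = 2*k
b(u, T) = u (b(u, T) = -(-1)*u = u)
X = 45 (X = -3*(-5 + (-1 - 4)*2) = -3*(-5 - 5*2) = -3*(-5 - 10) = -3*(-15) = 45)
(-12 + b(-1, B(4)))*X = (-12 - 1)*45 = -13*45 = -585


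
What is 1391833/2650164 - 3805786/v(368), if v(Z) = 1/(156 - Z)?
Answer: 2138222895759481/2650164 ≈ 8.0683e+8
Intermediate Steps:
1391833/2650164 - 3805786/v(368) = 1391833/2650164 - 3805786/((-1/(-156 + 368))) = 1391833*(1/2650164) - 3805786/((-1/212)) = 1391833/2650164 - 3805786/((-1*1/212)) = 1391833/2650164 - 3805786/(-1/212) = 1391833/2650164 - 3805786*(-212) = 1391833/2650164 + 806826632 = 2138222895759481/2650164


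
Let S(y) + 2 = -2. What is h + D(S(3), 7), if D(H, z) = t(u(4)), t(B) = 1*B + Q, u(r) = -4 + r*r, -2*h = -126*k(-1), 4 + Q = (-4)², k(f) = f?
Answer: -39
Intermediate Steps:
S(y) = -4 (S(y) = -2 - 2 = -4)
Q = 12 (Q = -4 + (-4)² = -4 + 16 = 12)
h = -63 (h = -(-63)*(-1) = -½*126 = -63)
u(r) = -4 + r²
t(B) = 12 + B (t(B) = 1*B + 12 = B + 12 = 12 + B)
D(H, z) = 24 (D(H, z) = 12 + (-4 + 4²) = 12 + (-4 + 16) = 12 + 12 = 24)
h + D(S(3), 7) = -63 + 24 = -39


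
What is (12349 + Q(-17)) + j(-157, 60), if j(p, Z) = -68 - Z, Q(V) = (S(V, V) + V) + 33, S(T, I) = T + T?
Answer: 12203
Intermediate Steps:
S(T, I) = 2*T
Q(V) = 33 + 3*V (Q(V) = (2*V + V) + 33 = 3*V + 33 = 33 + 3*V)
(12349 + Q(-17)) + j(-157, 60) = (12349 + (33 + 3*(-17))) + (-68 - 1*60) = (12349 + (33 - 51)) + (-68 - 60) = (12349 - 18) - 128 = 12331 - 128 = 12203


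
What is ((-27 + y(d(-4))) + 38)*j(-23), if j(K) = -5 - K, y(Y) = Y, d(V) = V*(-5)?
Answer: 558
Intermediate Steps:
d(V) = -5*V
((-27 + y(d(-4))) + 38)*j(-23) = ((-27 - 5*(-4)) + 38)*(-5 - 1*(-23)) = ((-27 + 20) + 38)*(-5 + 23) = (-7 + 38)*18 = 31*18 = 558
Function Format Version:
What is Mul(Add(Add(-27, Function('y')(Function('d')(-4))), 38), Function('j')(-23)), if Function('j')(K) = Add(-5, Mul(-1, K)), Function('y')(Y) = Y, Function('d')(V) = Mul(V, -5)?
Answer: 558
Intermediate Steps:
Function('d')(V) = Mul(-5, V)
Mul(Add(Add(-27, Function('y')(Function('d')(-4))), 38), Function('j')(-23)) = Mul(Add(Add(-27, Mul(-5, -4)), 38), Add(-5, Mul(-1, -23))) = Mul(Add(Add(-27, 20), 38), Add(-5, 23)) = Mul(Add(-7, 38), 18) = Mul(31, 18) = 558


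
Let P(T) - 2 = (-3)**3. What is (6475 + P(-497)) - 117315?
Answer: -110865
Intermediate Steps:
P(T) = -25 (P(T) = 2 + (-3)**3 = 2 - 27 = -25)
(6475 + P(-497)) - 117315 = (6475 - 25) - 117315 = 6450 - 117315 = -110865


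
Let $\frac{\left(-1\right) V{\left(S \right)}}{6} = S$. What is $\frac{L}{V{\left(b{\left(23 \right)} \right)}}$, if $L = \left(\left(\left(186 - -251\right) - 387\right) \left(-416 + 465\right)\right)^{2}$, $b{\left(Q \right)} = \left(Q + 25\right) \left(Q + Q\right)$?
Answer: $- \frac{1500625}{3312} \approx -453.09$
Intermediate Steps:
$b{\left(Q \right)} = 2 Q \left(25 + Q\right)$ ($b{\left(Q \right)} = \left(25 + Q\right) 2 Q = 2 Q \left(25 + Q\right)$)
$V{\left(S \right)} = - 6 S$
$L = 6002500$ ($L = \left(\left(\left(186 + 251\right) - 387\right) 49\right)^{2} = \left(\left(437 - 387\right) 49\right)^{2} = \left(50 \cdot 49\right)^{2} = 2450^{2} = 6002500$)
$\frac{L}{V{\left(b{\left(23 \right)} \right)}} = \frac{6002500}{\left(-6\right) 2 \cdot 23 \left(25 + 23\right)} = \frac{6002500}{\left(-6\right) 2 \cdot 23 \cdot 48} = \frac{6002500}{\left(-6\right) 2208} = \frac{6002500}{-13248} = 6002500 \left(- \frac{1}{13248}\right) = - \frac{1500625}{3312}$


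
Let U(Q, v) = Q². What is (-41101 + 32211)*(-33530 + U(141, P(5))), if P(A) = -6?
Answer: 121339610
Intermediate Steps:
(-41101 + 32211)*(-33530 + U(141, P(5))) = (-41101 + 32211)*(-33530 + 141²) = -8890*(-33530 + 19881) = -8890*(-13649) = 121339610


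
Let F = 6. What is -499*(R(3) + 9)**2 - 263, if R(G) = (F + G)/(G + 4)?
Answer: -2599703/49 ≈ -53055.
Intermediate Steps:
R(G) = (6 + G)/(4 + G) (R(G) = (6 + G)/(G + 4) = (6 + G)/(4 + G))
-499*(R(3) + 9)**2 - 263 = -499*((6 + 3)/(4 + 3) + 9)**2 - 263 = -499*(9/7 + 9)**2 - 263 = -499*(72/7)**2 - 263 = -499*5184/49 - 263 = -2586816/49 - 263 = -2599703/49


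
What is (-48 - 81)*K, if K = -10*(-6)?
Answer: -7740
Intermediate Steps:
K = 60
(-48 - 81)*K = (-48 - 81)*60 = -129*60 = -7740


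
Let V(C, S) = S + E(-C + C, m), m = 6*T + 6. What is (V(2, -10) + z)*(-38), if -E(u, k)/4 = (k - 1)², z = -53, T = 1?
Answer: 20786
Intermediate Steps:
m = 12 (m = 6*1 + 6 = 6 + 6 = 12)
E(u, k) = -4*(-1 + k)² (E(u, k) = -4*(k - 1)² = -4*(-1 + k)²)
V(C, S) = -484 + S (V(C, S) = S - 4*(-1 + 12)² = S - 4*11² = S - 4*121 = S - 484 = -484 + S)
(V(2, -10) + z)*(-38) = ((-484 - 10) - 53)*(-38) = (-494 - 53)*(-38) = -547*(-38) = 20786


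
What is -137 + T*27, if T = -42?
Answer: -1271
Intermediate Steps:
-137 + T*27 = -137 - 42*27 = -137 - 1134 = -1271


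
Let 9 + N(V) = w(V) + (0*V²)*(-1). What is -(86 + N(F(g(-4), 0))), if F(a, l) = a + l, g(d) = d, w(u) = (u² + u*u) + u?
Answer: -105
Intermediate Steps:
w(u) = u + 2*u² (w(u) = (u² + u²) + u = 2*u² + u = u + 2*u²)
N(V) = -9 + V*(1 + 2*V) (N(V) = -9 + (V*(1 + 2*V) + (0*V²)*(-1)) = -9 + (V*(1 + 2*V) + 0*(-1)) = -9 + (V*(1 + 2*V) + 0) = -9 + V*(1 + 2*V))
-(86 + N(F(g(-4), 0))) = -(86 + (-9 + (-4 + 0)*(1 + 2*(-4 + 0)))) = -(86 + (-9 - 4*(1 + 2*(-4)))) = -(86 + (-9 - 4*(1 - 8))) = -(86 + (-9 - 4*(-7))) = -(86 + (-9 + 28)) = -(86 + 19) = -1*105 = -105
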